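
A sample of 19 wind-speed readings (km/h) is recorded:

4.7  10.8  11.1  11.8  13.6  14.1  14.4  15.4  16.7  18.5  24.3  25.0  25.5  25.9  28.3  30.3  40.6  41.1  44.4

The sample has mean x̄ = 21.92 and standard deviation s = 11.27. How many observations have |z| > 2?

Cutoffs: x̄ ± 2s = [-0.62, 44.46].
Every value lies within the cutoffs.

0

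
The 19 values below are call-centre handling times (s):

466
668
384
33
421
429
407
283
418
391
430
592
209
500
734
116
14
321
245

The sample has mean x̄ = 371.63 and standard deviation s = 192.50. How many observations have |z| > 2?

Cutoffs: x̄ ± 2s = [-13.37, 756.63].
Every value lies within the cutoffs.

0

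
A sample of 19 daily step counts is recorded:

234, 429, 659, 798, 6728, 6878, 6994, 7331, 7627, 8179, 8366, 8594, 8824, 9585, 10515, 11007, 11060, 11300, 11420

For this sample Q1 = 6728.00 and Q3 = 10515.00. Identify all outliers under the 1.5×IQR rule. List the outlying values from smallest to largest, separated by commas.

IQR = Q3 − Q1 = 10515.00 − 6728.00 = 3787.00.
Lower fence = Q1 − 1.5·IQR = 6728.00 − 5680.50 = 1047.50.
Upper fence = Q3 + 1.5·IQR = 10515.00 + 5680.50 = 16195.50.
234 < 1047.50 → outlier.
429 < 1047.50 → outlier.
659 < 1047.50 → outlier.
798 < 1047.50 → outlier.
All remaining values lie within [1047.50, 16195.50].

234, 429, 659, 798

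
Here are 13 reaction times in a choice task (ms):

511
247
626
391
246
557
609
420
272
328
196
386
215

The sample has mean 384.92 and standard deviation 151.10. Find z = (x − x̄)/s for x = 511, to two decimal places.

0.83

z = (511 − 384.92) / 151.10 = 0.83.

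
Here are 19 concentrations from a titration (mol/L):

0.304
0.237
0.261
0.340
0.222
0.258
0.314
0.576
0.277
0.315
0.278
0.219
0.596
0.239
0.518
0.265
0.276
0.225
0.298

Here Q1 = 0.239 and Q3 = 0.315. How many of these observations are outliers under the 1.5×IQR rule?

IQR = 0.076; fences at 0.239 − 0.114 = 0.125 and 0.315 + 0.114 = 0.429.
Outside the cutoffs: 0.518, 0.576, 0.596.

3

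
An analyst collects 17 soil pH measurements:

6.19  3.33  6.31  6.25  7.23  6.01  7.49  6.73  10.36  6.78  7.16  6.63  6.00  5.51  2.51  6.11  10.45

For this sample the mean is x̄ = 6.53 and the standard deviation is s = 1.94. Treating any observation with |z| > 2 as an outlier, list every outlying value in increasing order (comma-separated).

2.51, 10.45

Cutoffs at x̄ ± 2s: 6.53 ± 2·1.94 = [2.65, 10.41].
2.51: z = -2.07, |z| > 2 → outlier.
10.45: z = 2.02, |z| > 2 → outlier.
Every other value lies within [2.65, 10.41].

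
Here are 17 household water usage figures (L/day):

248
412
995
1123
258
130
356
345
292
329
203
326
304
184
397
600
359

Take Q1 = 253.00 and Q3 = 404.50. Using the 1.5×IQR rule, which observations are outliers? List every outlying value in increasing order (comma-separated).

IQR = Q3 − Q1 = 404.50 − 253.00 = 151.50.
Lower fence = Q1 − 1.5·IQR = 253.00 − 227.25 = 25.75.
Upper fence = Q3 + 1.5·IQR = 404.50 + 227.25 = 631.75.
995 > 631.75 → outlier.
1123 > 631.75 → outlier.
All remaining values lie within [25.75, 631.75].

995, 1123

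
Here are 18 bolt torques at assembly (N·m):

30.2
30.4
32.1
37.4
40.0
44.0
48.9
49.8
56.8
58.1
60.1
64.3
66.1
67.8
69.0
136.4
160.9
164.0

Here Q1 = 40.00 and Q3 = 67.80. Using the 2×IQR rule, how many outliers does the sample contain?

IQR = 27.80; fences at 40.00 − 55.60 = -15.60 and 67.80 + 55.60 = 123.40.
Outside the cutoffs: 136.4, 160.9, 164.0.

3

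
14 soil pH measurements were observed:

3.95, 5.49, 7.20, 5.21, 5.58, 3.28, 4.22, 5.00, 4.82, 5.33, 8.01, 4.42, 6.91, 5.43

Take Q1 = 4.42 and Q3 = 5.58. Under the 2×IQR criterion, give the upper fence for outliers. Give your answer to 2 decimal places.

IQR = Q3 − Q1 = 5.58 − 4.42 = 1.16.
Lower fence = Q1 − 2·IQR = 4.42 − 2.32 = 2.10.
Upper fence = Q3 + 2·IQR = 5.58 + 2.32 = 7.90.

7.90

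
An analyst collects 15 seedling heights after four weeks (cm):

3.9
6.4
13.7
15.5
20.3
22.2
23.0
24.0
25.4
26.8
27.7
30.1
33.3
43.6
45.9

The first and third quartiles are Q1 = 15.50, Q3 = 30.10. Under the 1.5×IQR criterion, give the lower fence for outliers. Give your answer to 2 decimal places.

-6.40

IQR = Q3 − Q1 = 30.10 − 15.50 = 14.60.
Lower fence = Q1 − 1.5·IQR = 15.50 − 21.90 = -6.40.
Upper fence = Q3 + 1.5·IQR = 30.10 + 21.90 = 52.00.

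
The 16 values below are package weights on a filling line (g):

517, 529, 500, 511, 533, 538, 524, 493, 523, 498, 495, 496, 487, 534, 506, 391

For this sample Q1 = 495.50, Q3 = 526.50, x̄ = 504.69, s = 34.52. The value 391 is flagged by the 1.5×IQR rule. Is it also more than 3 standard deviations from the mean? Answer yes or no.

yes

z = (391 − 504.69) / 34.52 = -3.29.
|z| = 3.29 > 3.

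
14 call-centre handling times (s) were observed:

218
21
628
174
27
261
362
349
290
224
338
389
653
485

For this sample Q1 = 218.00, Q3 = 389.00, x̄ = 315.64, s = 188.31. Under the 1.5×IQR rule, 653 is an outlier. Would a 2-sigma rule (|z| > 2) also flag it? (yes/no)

z = (653 − 315.64) / 188.31 = 1.79.
|z| = 1.79 ≤ 2.

no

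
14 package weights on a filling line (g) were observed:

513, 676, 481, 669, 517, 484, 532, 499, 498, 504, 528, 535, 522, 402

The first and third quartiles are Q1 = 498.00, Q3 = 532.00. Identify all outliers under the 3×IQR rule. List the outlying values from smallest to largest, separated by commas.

IQR = Q3 − Q1 = 532.00 − 498.00 = 34.00.
Lower fence = Q1 − 3·IQR = 498.00 − 102.00 = 396.00.
Upper fence = Q3 + 3·IQR = 532.00 + 102.00 = 634.00.
669 > 634.00 → outlier.
676 > 634.00 → outlier.
All remaining values lie within [396.00, 634.00].

669, 676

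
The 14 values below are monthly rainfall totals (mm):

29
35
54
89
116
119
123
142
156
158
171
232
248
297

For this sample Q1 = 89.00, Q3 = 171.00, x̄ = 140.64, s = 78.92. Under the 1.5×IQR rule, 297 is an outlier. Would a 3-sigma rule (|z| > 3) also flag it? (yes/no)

no

z = (297 − 140.64) / 78.92 = 1.98.
|z| = 1.98 ≤ 3.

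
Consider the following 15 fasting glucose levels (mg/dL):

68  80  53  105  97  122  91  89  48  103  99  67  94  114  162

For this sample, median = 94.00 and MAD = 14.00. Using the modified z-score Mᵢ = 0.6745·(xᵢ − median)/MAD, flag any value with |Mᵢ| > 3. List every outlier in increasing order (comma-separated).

162

|Mᵢ| > 3 ⇔ |xᵢ − 94.00| > 3·14.00/0.6745 = 62.27.
So outliers lie outside [31.73, 156.27].
162: M = 3.28 → outlier.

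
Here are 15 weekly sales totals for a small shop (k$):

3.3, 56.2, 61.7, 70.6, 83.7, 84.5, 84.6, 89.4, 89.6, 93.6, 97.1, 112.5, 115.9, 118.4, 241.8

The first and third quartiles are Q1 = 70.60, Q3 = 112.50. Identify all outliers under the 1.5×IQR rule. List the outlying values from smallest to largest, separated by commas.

IQR = Q3 − Q1 = 112.50 − 70.60 = 41.90.
Lower fence = Q1 − 1.5·IQR = 70.60 − 62.85 = 7.75.
Upper fence = Q3 + 1.5·IQR = 112.50 + 62.85 = 175.35.
3.3 < 7.75 → outlier.
241.8 > 175.35 → outlier.
All remaining values lie within [7.75, 175.35].

3.3, 241.8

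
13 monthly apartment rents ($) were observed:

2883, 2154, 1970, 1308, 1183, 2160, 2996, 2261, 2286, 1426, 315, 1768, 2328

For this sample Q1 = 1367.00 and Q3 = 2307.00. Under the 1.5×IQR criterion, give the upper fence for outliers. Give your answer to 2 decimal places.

IQR = Q3 − Q1 = 2307.00 − 1367.00 = 940.00.
Lower fence = Q1 − 1.5·IQR = 1367.00 − 1410.00 = -43.00.
Upper fence = Q3 + 1.5·IQR = 2307.00 + 1410.00 = 3717.00.

3717.00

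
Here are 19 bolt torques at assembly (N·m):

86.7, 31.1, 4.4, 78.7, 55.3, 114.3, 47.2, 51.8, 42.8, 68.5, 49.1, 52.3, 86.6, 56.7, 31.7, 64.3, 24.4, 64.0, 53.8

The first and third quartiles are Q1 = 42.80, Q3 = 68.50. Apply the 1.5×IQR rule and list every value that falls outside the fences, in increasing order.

114.3

IQR = Q3 − Q1 = 68.50 − 42.80 = 25.70.
Lower fence = Q1 − 1.5·IQR = 42.80 − 38.55 = 4.25.
Upper fence = Q3 + 1.5·IQR = 68.50 + 38.55 = 107.05.
114.3 > 107.05 → outlier.
All remaining values lie within [4.25, 107.05].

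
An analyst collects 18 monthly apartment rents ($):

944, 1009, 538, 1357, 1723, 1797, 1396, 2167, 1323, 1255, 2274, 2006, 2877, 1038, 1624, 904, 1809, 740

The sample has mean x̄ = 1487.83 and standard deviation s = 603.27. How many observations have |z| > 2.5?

Cutoffs: x̄ ± 2.5s = [-20.345, 2996.005].
Every value lies within the cutoffs.

0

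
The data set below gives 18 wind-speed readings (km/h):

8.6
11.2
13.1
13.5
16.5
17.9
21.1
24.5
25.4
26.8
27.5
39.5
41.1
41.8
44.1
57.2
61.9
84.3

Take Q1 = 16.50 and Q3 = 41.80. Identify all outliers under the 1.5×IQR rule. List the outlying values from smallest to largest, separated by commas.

84.3

IQR = Q3 − Q1 = 41.80 − 16.50 = 25.30.
Lower fence = Q1 − 1.5·IQR = 16.50 − 37.95 = -21.45.
Upper fence = Q3 + 1.5·IQR = 41.80 + 37.95 = 79.75.
84.3 > 79.75 → outlier.
All remaining values lie within [-21.45, 79.75].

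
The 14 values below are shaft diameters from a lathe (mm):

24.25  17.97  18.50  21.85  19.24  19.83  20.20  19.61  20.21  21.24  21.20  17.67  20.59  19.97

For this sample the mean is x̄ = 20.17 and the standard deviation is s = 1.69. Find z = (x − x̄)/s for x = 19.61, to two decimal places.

-0.33

z = (19.61 − 20.17) / 1.69 = -0.33.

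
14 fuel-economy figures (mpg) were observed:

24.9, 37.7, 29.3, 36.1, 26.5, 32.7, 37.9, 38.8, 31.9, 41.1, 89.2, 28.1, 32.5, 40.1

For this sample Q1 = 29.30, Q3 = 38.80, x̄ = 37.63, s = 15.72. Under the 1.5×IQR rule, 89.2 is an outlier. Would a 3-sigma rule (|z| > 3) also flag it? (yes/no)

z = (89.2 − 37.63) / 15.72 = 3.28.
|z| = 3.28 > 3.

yes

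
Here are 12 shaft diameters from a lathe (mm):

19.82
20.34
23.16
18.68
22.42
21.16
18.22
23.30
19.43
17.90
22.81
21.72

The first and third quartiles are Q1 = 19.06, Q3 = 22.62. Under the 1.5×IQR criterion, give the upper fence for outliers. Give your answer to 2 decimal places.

27.96

IQR = Q3 − Q1 = 22.62 − 19.06 = 3.56.
Lower fence = Q1 − 1.5·IQR = 19.06 − 5.34 = 13.72.
Upper fence = Q3 + 1.5·IQR = 22.62 + 5.34 = 27.96.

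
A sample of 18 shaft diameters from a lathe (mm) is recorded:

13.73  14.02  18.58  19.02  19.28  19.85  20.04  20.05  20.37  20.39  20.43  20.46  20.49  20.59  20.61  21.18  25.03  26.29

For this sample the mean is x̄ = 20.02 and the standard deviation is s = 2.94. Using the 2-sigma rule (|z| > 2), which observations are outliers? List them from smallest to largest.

Cutoffs at x̄ ± 2s: 20.02 ± 2·2.94 = [14.14, 25.90].
13.73: z = -2.14, |z| > 2 → outlier.
14.02: z = -2.04, |z| > 2 → outlier.
26.29: z = 2.13, |z| > 2 → outlier.
Every other value lies within [14.14, 25.90].

13.73, 14.02, 26.29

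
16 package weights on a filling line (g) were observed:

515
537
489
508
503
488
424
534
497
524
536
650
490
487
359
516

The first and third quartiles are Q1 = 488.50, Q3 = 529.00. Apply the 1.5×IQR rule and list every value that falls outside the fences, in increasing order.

359, 424, 650

IQR = Q3 − Q1 = 529.00 − 488.50 = 40.50.
Lower fence = Q1 − 1.5·IQR = 488.50 − 60.75 = 427.75.
Upper fence = Q3 + 1.5·IQR = 529.00 + 60.75 = 589.75.
359 < 427.75 → outlier.
424 < 427.75 → outlier.
650 > 589.75 → outlier.
All remaining values lie within [427.75, 589.75].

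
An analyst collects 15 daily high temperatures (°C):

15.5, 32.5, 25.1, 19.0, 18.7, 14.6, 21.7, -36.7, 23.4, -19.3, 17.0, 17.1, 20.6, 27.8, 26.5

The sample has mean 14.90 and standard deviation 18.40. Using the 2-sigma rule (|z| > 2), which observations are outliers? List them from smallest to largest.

-36.7

Cutoffs at x̄ ± 2s: 14.90 ± 2·18.40 = [-21.90, 51.70].
-36.7: z = -2.80, |z| > 2 → outlier.
Every other value lies within [-21.90, 51.70].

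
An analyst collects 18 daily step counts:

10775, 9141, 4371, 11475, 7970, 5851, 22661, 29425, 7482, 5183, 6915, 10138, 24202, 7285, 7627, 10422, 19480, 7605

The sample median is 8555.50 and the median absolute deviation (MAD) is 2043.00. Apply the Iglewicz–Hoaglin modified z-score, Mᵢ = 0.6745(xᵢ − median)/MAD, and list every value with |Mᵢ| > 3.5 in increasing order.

19480, 22661, 24202, 29425

|Mᵢ| > 3.5 ⇔ |xᵢ − 8555.50| > 3.5·2043.00/0.6745 = 10601.19.
So outliers lie outside [-2045.69, 19156.69].
19480: M = 3.61 → outlier.
22661: M = 4.66 → outlier.
24202: M = 5.17 → outlier.
29425: M = 6.89 → outlier.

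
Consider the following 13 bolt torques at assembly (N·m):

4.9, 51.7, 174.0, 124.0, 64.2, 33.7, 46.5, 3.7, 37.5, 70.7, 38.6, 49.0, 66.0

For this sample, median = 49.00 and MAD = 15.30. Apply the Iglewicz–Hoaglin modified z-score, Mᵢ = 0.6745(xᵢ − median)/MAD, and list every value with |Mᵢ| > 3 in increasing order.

124.0, 174.0

|Mᵢ| > 3 ⇔ |xᵢ − 49.00| > 3·15.30/0.6745 = 68.05.
So outliers lie outside [-19.05, 117.05].
124.0: M = 3.31 → outlier.
174.0: M = 5.51 → outlier.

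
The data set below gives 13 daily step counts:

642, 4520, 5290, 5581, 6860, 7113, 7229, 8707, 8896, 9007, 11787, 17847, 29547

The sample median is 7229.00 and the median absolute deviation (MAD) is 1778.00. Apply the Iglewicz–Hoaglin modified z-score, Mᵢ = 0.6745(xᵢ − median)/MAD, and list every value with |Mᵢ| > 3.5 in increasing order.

|Mᵢ| > 3.5 ⇔ |xᵢ − 7229.00| > 3.5·1778.00/0.6745 = 9226.09.
So outliers lie outside [-1997.09, 16455.09].
17847: M = 4.03 → outlier.
29547: M = 8.47 → outlier.

17847, 29547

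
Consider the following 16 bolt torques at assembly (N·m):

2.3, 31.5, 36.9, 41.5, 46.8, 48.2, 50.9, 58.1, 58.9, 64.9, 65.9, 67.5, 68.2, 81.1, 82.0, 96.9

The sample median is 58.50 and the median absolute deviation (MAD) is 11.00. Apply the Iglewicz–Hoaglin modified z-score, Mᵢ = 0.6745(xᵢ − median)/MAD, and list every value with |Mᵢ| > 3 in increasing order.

2.3

|Mᵢ| > 3 ⇔ |xᵢ − 58.50| > 3·11.00/0.6745 = 48.93.
So outliers lie outside [9.57, 107.43].
2.3: M = -3.45 → outlier.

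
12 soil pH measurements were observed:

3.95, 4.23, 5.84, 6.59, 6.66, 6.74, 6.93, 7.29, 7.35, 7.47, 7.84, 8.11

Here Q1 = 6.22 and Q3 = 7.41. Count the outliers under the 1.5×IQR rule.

2

IQR = 1.19; fences at 6.22 − 1.785 = 4.435 and 7.41 + 1.785 = 9.195.
Outside the cutoffs: 3.95, 4.23.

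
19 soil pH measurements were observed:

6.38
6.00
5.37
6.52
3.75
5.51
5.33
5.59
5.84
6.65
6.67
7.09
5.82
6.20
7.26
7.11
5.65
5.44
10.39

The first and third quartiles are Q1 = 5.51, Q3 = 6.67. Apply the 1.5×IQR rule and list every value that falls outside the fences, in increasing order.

3.75, 10.39

IQR = Q3 − Q1 = 6.67 − 5.51 = 1.16.
Lower fence = Q1 − 1.5·IQR = 5.51 − 1.74 = 3.77.
Upper fence = Q3 + 1.5·IQR = 6.67 + 1.74 = 8.41.
3.75 < 3.77 → outlier.
10.39 > 8.41 → outlier.
All remaining values lie within [3.77, 8.41].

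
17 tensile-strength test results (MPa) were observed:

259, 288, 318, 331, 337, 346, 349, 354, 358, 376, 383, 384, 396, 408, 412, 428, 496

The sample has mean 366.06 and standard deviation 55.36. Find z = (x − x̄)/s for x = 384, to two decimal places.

z = (384 − 366.06) / 55.36 = 0.32.

0.32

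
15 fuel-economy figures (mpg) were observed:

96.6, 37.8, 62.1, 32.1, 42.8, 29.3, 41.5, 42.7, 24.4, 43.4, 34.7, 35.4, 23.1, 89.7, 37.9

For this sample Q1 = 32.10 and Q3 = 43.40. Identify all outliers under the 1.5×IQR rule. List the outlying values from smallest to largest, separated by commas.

IQR = Q3 − Q1 = 43.40 − 32.10 = 11.30.
Lower fence = Q1 − 1.5·IQR = 32.10 − 16.95 = 15.15.
Upper fence = Q3 + 1.5·IQR = 43.40 + 16.95 = 60.35.
62.1 > 60.35 → outlier.
89.7 > 60.35 → outlier.
96.6 > 60.35 → outlier.
All remaining values lie within [15.15, 60.35].

62.1, 89.7, 96.6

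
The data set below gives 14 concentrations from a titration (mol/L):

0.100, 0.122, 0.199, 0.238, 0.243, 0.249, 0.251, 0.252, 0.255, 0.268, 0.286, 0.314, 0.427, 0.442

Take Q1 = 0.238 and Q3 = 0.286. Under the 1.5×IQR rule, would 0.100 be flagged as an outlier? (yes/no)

yes

IQR = Q3 − Q1 = 0.286 − 0.238 = 0.048.
Lower fence = Q1 − 1.5·IQR = 0.238 − 0.072 = 0.166.
Upper fence = Q3 + 1.5·IQR = 0.286 + 0.072 = 0.358.
0.100 lies below the lower fence.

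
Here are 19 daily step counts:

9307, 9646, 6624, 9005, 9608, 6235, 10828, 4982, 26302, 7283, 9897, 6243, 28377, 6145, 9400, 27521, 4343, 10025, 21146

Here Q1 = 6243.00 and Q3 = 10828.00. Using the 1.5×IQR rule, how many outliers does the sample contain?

IQR = 4585.00; fences at 6243.00 − 6877.50 = -634.50 and 10828.00 + 6877.50 = 17705.50.
Outside the cutoffs: 21146, 26302, 27521, 28377.

4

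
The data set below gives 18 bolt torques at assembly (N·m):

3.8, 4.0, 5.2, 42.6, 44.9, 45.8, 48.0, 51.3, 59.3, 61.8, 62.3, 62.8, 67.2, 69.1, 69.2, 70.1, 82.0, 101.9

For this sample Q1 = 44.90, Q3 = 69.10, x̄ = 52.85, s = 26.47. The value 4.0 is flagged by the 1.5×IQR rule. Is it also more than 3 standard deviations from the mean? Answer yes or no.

z = (4.0 − 52.85) / 26.47 = -1.85.
|z| = 1.85 ≤ 3.

no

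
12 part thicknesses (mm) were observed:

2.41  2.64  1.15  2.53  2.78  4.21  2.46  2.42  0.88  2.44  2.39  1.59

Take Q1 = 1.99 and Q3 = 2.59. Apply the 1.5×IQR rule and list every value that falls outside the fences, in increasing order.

IQR = Q3 − Q1 = 2.59 − 1.99 = 0.60.
Lower fence = Q1 − 1.5·IQR = 1.99 − 0.90 = 1.09.
Upper fence = Q3 + 1.5·IQR = 2.59 + 0.90 = 3.49.
0.88 < 1.09 → outlier.
4.21 > 3.49 → outlier.
All remaining values lie within [1.09, 3.49].

0.88, 4.21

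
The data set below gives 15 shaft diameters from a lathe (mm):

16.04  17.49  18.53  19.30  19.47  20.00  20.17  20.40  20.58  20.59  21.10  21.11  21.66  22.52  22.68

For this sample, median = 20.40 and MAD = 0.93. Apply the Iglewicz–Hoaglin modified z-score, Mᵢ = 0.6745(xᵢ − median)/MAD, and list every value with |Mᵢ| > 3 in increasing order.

|Mᵢ| > 3 ⇔ |xᵢ − 20.40| > 3·0.93/0.6745 = 4.14.
So outliers lie outside [16.26, 24.54].
16.04: M = -3.16 → outlier.

16.04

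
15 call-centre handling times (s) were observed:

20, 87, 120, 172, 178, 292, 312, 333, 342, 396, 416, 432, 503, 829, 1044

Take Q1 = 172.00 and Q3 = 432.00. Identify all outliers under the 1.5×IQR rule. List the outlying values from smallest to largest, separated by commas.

IQR = Q3 − Q1 = 432.00 − 172.00 = 260.00.
Lower fence = Q1 − 1.5·IQR = 172.00 − 390.00 = -218.00.
Upper fence = Q3 + 1.5·IQR = 432.00 + 390.00 = 822.00.
829 > 822.00 → outlier.
1044 > 822.00 → outlier.
All remaining values lie within [-218.00, 822.00].

829, 1044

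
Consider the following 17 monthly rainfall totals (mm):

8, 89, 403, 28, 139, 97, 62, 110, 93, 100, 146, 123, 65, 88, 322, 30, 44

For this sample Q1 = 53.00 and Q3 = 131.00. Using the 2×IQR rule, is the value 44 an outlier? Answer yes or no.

IQR = Q3 − Q1 = 131.00 − 53.00 = 78.00.
Lower fence = Q1 − 2·IQR = 53.00 − 156.00 = -103.00.
Upper fence = Q3 + 2·IQR = 131.00 + 156.00 = 287.00.
44 lies within [-103.00, 287.00].

no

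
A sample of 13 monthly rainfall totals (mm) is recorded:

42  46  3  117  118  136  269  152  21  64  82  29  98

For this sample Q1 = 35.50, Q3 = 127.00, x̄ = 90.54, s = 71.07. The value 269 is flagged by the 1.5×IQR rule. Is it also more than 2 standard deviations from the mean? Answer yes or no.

yes

z = (269 − 90.54) / 71.07 = 2.51.
|z| = 2.51 > 2.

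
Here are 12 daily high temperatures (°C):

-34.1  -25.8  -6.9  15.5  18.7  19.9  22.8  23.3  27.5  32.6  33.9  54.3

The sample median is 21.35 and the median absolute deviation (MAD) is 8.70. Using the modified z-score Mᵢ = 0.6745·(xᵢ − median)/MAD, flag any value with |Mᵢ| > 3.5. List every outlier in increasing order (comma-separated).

|Mᵢ| > 3.5 ⇔ |xᵢ − 21.35| > 3.5·8.70/0.6745 = 45.14.
So outliers lie outside [-23.79, 66.49].
-34.1: M = -4.30 → outlier.
-25.8: M = -3.66 → outlier.

-34.1, -25.8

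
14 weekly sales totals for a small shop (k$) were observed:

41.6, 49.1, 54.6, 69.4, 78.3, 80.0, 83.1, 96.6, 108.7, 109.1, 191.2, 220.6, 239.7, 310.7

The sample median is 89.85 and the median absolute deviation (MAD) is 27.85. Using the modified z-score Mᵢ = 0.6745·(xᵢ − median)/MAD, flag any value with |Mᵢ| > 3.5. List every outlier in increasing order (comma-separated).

239.7, 310.7

|Mᵢ| > 3.5 ⇔ |xᵢ − 89.85| > 3.5·27.85/0.6745 = 144.51.
So outliers lie outside [-54.66, 234.36].
239.7: M = 3.63 → outlier.
310.7: M = 5.35 → outlier.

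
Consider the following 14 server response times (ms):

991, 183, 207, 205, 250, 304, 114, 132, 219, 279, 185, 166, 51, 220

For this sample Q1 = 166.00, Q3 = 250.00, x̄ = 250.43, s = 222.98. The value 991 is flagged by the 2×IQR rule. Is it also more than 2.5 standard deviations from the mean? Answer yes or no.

yes

z = (991 − 250.43) / 222.98 = 3.32.
|z| = 3.32 > 2.5.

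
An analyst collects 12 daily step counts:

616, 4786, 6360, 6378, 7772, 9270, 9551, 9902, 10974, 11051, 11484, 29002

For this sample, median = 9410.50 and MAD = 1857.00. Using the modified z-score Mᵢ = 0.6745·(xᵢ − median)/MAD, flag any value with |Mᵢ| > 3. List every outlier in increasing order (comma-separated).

616, 29002

|Mᵢ| > 3 ⇔ |xᵢ − 9410.50| > 3·1857.00/0.6745 = 8259.45.
So outliers lie outside [1151.05, 17669.95].
616: M = -3.19 → outlier.
29002: M = 7.12 → outlier.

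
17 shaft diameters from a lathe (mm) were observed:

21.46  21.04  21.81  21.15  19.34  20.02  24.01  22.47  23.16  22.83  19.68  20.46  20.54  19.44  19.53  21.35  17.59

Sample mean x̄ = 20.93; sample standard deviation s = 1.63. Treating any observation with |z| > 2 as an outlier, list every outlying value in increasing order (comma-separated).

17.59

Cutoffs at x̄ ± 2s: 20.93 ± 2·1.63 = [17.67, 24.19].
17.59: z = -2.05, |z| > 2 → outlier.
Every other value lies within [17.67, 24.19].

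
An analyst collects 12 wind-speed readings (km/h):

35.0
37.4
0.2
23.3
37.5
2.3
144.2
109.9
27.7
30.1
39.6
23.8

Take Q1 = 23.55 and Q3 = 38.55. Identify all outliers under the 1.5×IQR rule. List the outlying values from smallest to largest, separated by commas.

IQR = Q3 − Q1 = 38.55 − 23.55 = 15.00.
Lower fence = Q1 − 1.5·IQR = 23.55 − 22.50 = 1.05.
Upper fence = Q3 + 1.5·IQR = 38.55 + 22.50 = 61.05.
0.2 < 1.05 → outlier.
109.9 > 61.05 → outlier.
144.2 > 61.05 → outlier.
All remaining values lie within [1.05, 61.05].

0.2, 109.9, 144.2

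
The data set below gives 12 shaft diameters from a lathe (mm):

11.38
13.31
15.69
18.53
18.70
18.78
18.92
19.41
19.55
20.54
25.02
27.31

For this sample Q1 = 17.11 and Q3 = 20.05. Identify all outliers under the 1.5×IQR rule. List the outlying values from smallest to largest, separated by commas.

11.38, 25.02, 27.31

IQR = Q3 − Q1 = 20.05 − 17.11 = 2.94.
Lower fence = Q1 − 1.5·IQR = 17.11 − 4.41 = 12.70.
Upper fence = Q3 + 1.5·IQR = 20.05 + 4.41 = 24.46.
11.38 < 12.70 → outlier.
25.02 > 24.46 → outlier.
27.31 > 24.46 → outlier.
All remaining values lie within [12.70, 24.46].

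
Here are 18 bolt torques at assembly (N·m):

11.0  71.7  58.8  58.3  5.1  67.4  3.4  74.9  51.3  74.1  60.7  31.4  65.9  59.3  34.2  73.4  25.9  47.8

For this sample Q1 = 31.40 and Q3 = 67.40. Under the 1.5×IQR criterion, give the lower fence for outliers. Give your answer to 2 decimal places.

IQR = Q3 − Q1 = 67.40 − 31.40 = 36.00.
Lower fence = Q1 − 1.5·IQR = 31.40 − 54.00 = -22.60.
Upper fence = Q3 + 1.5·IQR = 67.40 + 54.00 = 121.40.

-22.60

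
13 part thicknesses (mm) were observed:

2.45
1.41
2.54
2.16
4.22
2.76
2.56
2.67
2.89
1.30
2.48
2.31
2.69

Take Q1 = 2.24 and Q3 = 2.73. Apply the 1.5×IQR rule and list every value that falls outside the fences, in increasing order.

1.30, 1.41, 4.22

IQR = Q3 − Q1 = 2.73 − 2.24 = 0.49.
Lower fence = Q1 − 1.5·IQR = 2.24 − 0.735 = 1.505.
Upper fence = Q3 + 1.5·IQR = 2.73 + 0.735 = 3.465.
1.30 < 1.505 → outlier.
1.41 < 1.505 → outlier.
4.22 > 3.465 → outlier.
All remaining values lie within [1.505, 3.465].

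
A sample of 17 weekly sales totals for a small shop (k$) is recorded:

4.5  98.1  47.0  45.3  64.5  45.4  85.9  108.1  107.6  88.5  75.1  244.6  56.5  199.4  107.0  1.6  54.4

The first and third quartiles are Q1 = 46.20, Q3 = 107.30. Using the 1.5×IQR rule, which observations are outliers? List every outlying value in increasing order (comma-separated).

199.4, 244.6

IQR = Q3 − Q1 = 107.30 − 46.20 = 61.10.
Lower fence = Q1 − 1.5·IQR = 46.20 − 91.65 = -45.45.
Upper fence = Q3 + 1.5·IQR = 107.30 + 91.65 = 198.95.
199.4 > 198.95 → outlier.
244.6 > 198.95 → outlier.
All remaining values lie within [-45.45, 198.95].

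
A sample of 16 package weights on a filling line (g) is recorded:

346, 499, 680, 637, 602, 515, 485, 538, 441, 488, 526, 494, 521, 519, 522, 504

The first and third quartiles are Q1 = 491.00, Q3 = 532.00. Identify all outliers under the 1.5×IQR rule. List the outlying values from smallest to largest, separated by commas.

IQR = Q3 − Q1 = 532.00 − 491.00 = 41.00.
Lower fence = Q1 − 1.5·IQR = 491.00 − 61.50 = 429.50.
Upper fence = Q3 + 1.5·IQR = 532.00 + 61.50 = 593.50.
346 < 429.50 → outlier.
602 > 593.50 → outlier.
637 > 593.50 → outlier.
680 > 593.50 → outlier.
All remaining values lie within [429.50, 593.50].

346, 602, 637, 680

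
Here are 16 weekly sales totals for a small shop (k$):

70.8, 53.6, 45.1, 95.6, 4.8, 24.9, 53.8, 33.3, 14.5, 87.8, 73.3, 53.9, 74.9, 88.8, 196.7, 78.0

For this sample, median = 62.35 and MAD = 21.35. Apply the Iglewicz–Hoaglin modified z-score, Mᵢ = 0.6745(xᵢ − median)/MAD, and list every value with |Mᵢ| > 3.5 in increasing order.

196.7

|Mᵢ| > 3.5 ⇔ |xᵢ − 62.35| > 3.5·21.35/0.6745 = 110.79.
So outliers lie outside [-48.44, 173.14].
196.7: M = 4.24 → outlier.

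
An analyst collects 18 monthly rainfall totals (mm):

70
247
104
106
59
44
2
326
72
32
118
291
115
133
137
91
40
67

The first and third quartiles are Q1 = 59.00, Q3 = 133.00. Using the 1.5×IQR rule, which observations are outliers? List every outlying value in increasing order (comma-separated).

IQR = Q3 − Q1 = 133.00 − 59.00 = 74.00.
Lower fence = Q1 − 1.5·IQR = 59.00 − 111.00 = -52.00.
Upper fence = Q3 + 1.5·IQR = 133.00 + 111.00 = 244.00.
247 > 244.00 → outlier.
291 > 244.00 → outlier.
326 > 244.00 → outlier.
All remaining values lie within [-52.00, 244.00].

247, 291, 326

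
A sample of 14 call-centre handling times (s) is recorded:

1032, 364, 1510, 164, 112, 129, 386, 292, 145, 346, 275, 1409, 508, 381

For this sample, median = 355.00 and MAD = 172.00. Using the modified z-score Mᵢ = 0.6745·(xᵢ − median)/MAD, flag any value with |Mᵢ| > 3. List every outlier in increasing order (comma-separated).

1409, 1510

|Mᵢ| > 3 ⇔ |xᵢ − 355.00| > 3·172.00/0.6745 = 765.01.
So outliers lie outside [-410.01, 1120.01].
1409: M = 4.13 → outlier.
1510: M = 4.53 → outlier.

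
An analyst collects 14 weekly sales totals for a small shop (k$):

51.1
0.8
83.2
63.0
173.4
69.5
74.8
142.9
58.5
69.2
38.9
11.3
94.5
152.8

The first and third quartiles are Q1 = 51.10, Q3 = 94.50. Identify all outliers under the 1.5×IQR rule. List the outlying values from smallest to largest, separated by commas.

173.4

IQR = Q3 − Q1 = 94.50 − 51.10 = 43.40.
Lower fence = Q1 − 1.5·IQR = 51.10 − 65.10 = -14.00.
Upper fence = Q3 + 1.5·IQR = 94.50 + 65.10 = 159.60.
173.4 > 159.60 → outlier.
All remaining values lie within [-14.00, 159.60].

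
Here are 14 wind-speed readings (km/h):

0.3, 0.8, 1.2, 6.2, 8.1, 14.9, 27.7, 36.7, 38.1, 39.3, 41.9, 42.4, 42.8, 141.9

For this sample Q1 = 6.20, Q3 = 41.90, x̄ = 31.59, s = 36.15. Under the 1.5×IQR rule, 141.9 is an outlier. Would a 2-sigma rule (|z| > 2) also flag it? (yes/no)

z = (141.9 − 31.59) / 36.15 = 3.05.
|z| = 3.05 > 2.

yes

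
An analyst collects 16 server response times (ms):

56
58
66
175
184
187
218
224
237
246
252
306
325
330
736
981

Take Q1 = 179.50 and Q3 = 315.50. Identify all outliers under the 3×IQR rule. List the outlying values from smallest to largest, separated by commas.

IQR = Q3 − Q1 = 315.50 − 179.50 = 136.00.
Lower fence = Q1 − 3·IQR = 179.50 − 408.00 = -228.50.
Upper fence = Q3 + 3·IQR = 315.50 + 408.00 = 723.50.
736 > 723.50 → outlier.
981 > 723.50 → outlier.
All remaining values lie within [-228.50, 723.50].

736, 981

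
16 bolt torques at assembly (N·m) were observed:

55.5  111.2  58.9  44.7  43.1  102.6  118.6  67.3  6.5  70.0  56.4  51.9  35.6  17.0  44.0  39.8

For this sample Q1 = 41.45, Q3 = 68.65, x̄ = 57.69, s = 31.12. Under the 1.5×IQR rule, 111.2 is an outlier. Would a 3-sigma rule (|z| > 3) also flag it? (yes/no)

no

z = (111.2 − 57.69) / 31.12 = 1.72.
|z| = 1.72 ≤ 3.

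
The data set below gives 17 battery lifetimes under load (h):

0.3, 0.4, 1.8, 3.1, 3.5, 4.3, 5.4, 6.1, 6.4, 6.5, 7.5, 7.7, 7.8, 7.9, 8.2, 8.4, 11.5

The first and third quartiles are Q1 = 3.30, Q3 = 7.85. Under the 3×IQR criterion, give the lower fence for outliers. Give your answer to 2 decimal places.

IQR = Q3 − Q1 = 7.85 − 3.30 = 4.55.
Lower fence = Q1 − 3·IQR = 3.30 − 13.65 = -10.35.
Upper fence = Q3 + 3·IQR = 7.85 + 13.65 = 21.50.

-10.35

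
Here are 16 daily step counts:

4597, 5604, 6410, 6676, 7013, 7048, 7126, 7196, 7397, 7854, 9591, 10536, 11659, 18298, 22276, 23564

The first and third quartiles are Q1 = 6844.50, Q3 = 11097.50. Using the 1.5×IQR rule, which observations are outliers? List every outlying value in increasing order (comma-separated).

18298, 22276, 23564

IQR = Q3 − Q1 = 11097.50 − 6844.50 = 4253.00.
Lower fence = Q1 − 1.5·IQR = 6844.50 − 6379.50 = 465.00.
Upper fence = Q3 + 1.5·IQR = 11097.50 + 6379.50 = 17477.00.
18298 > 17477.00 → outlier.
22276 > 17477.00 → outlier.
23564 > 17477.00 → outlier.
All remaining values lie within [465.00, 17477.00].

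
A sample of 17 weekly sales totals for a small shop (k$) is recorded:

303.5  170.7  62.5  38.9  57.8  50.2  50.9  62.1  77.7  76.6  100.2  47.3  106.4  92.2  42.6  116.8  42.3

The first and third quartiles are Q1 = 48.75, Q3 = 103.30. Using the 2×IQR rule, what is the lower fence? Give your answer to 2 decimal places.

-60.35

IQR = Q3 − Q1 = 103.30 − 48.75 = 54.55.
Lower fence = Q1 − 2·IQR = 48.75 − 109.10 = -60.35.
Upper fence = Q3 + 2·IQR = 103.30 + 109.10 = 212.40.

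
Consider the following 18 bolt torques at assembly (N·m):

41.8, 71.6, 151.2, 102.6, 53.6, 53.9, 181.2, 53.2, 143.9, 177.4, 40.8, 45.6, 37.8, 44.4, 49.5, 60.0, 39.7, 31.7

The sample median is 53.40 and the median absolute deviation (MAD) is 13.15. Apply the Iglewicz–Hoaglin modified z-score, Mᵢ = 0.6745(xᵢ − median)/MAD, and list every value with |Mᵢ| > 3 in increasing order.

143.9, 151.2, 177.4, 181.2

|Mᵢ| > 3 ⇔ |xᵢ − 53.40| > 3·13.15/0.6745 = 58.49.
So outliers lie outside [-5.09, 111.89].
143.9: M = 4.64 → outlier.
151.2: M = 5.02 → outlier.
177.4: M = 6.36 → outlier.
181.2: M = 6.56 → outlier.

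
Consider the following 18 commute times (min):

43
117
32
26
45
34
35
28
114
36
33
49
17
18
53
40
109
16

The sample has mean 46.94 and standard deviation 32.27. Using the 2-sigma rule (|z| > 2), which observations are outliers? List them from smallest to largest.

Cutoffs at x̄ ± 2s: 46.94 ± 2·32.27 = [-17.60, 111.48].
114: z = 2.08, |z| > 2 → outlier.
117: z = 2.17, |z| > 2 → outlier.
Every other value lies within [-17.60, 111.48].

114, 117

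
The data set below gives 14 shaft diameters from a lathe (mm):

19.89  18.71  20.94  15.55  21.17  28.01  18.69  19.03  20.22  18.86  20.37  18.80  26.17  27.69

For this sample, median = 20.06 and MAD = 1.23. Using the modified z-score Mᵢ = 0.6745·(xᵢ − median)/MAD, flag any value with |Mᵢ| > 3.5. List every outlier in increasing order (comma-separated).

|Mᵢ| > 3.5 ⇔ |xᵢ − 20.06| > 3.5·1.23/0.6745 = 6.38.
So outliers lie outside [13.68, 26.44].
27.69: M = 4.18 → outlier.
28.01: M = 4.36 → outlier.

27.69, 28.01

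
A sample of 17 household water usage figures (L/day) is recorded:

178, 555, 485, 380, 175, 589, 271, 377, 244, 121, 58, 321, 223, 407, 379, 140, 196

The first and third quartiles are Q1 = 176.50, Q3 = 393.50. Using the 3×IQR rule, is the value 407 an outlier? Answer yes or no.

no

IQR = Q3 − Q1 = 393.50 − 176.50 = 217.00.
Lower fence = Q1 − 3·IQR = 176.50 − 651.00 = -474.50.
Upper fence = Q3 + 3·IQR = 393.50 + 651.00 = 1044.50.
407 lies within [-474.50, 1044.50].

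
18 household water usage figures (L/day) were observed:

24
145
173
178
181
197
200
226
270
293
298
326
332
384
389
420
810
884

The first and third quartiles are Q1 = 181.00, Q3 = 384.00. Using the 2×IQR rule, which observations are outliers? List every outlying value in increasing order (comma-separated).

IQR = Q3 − Q1 = 384.00 − 181.00 = 203.00.
Lower fence = Q1 − 2·IQR = 181.00 − 406.00 = -225.00.
Upper fence = Q3 + 2·IQR = 384.00 + 406.00 = 790.00.
810 > 790.00 → outlier.
884 > 790.00 → outlier.
All remaining values lie within [-225.00, 790.00].

810, 884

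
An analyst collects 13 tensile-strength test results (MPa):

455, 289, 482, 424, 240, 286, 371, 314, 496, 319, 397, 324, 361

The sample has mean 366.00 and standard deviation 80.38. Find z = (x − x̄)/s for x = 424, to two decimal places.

z = (424 − 366.00) / 80.38 = 0.72.

0.72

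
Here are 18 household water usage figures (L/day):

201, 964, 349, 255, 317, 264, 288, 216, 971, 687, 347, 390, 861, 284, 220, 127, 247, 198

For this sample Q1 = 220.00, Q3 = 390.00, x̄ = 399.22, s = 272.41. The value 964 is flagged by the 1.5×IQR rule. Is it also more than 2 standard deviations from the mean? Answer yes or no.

z = (964 − 399.22) / 272.41 = 2.07.
|z| = 2.07 > 2.

yes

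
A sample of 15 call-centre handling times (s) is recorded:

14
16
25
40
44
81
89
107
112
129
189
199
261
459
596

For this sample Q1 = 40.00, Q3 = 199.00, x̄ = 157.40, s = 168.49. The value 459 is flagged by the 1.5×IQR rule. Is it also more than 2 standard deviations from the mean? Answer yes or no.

no

z = (459 − 157.40) / 168.49 = 1.79.
|z| = 1.79 ≤ 2.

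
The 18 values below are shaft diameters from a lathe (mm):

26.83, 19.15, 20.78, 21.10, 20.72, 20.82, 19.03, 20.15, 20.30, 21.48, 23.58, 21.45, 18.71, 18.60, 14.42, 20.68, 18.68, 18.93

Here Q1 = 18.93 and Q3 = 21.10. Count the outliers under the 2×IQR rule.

IQR = 2.17; fences at 18.93 − 4.34 = 14.59 and 21.10 + 4.34 = 25.44.
Outside the cutoffs: 14.42, 26.83.

2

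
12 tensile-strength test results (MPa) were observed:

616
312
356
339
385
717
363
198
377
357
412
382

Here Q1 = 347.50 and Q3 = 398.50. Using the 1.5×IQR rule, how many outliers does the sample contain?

IQR = 51.00; fences at 347.50 − 76.50 = 271.00 and 398.50 + 76.50 = 475.00.
Outside the cutoffs: 198, 616, 717.

3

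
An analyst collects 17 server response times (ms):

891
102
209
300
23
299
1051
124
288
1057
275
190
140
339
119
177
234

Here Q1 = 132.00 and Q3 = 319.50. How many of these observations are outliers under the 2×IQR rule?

IQR = 187.50; fences at 132.00 − 375.00 = -243.00 and 319.50 + 375.00 = 694.50.
Outside the cutoffs: 891, 1051, 1057.

3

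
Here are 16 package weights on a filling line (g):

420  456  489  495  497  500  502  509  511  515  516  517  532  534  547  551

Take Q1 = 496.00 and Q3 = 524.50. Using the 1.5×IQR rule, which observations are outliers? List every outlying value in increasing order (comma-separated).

420

IQR = Q3 − Q1 = 524.50 − 496.00 = 28.50.
Lower fence = Q1 − 1.5·IQR = 496.00 − 42.75 = 453.25.
Upper fence = Q3 + 1.5·IQR = 524.50 + 42.75 = 567.25.
420 < 453.25 → outlier.
All remaining values lie within [453.25, 567.25].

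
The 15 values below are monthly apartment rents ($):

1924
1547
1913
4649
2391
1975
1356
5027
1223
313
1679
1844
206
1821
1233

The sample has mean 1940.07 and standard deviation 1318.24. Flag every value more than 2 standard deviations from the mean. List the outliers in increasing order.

Cutoffs at x̄ ± 2s: 1940.07 ± 2·1318.24 = [-696.41, 4576.55].
4649: z = 2.05, |z| > 2 → outlier.
5027: z = 2.34, |z| > 2 → outlier.
Every other value lies within [-696.41, 4576.55].

4649, 5027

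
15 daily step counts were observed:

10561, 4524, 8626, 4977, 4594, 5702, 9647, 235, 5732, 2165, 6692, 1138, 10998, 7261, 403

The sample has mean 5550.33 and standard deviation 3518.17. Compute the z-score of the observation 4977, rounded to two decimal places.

z = (4977 − 5550.33) / 3518.17 = -0.16.

-0.16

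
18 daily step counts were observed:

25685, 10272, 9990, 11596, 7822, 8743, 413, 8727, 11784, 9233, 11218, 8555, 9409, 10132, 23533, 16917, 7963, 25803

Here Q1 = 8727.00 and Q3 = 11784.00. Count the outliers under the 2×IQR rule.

4

IQR = 3057.00; fences at 8727.00 − 6114.00 = 2613.00 and 11784.00 + 6114.00 = 17898.00.
Outside the cutoffs: 413, 23533, 25685, 25803.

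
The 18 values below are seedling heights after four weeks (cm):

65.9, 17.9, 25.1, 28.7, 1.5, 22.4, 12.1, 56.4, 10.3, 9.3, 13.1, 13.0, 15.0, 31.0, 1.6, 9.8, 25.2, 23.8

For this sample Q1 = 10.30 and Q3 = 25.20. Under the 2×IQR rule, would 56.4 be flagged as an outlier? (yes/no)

IQR = Q3 − Q1 = 25.20 − 10.30 = 14.90.
Lower fence = Q1 − 2·IQR = 10.30 − 29.80 = -19.50.
Upper fence = Q3 + 2·IQR = 25.20 + 29.80 = 55.00.
56.4 lies above the upper fence.

yes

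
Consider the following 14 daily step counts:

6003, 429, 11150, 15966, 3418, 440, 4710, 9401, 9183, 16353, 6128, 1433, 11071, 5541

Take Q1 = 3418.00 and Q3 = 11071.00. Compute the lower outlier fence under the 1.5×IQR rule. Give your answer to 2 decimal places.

IQR = Q3 − Q1 = 11071.00 − 3418.00 = 7653.00.
Lower fence = Q1 − 1.5·IQR = 3418.00 − 11479.50 = -8061.50.
Upper fence = Q3 + 1.5·IQR = 11071.00 + 11479.50 = 22550.50.

-8061.50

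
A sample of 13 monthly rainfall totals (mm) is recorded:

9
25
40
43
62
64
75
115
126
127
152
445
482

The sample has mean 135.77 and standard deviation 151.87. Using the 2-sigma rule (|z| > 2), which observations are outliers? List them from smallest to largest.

445, 482

Cutoffs at x̄ ± 2s: 135.77 ± 2·151.87 = [-167.97, 439.51].
445: z = 2.04, |z| > 2 → outlier.
482: z = 2.28, |z| > 2 → outlier.
Every other value lies within [-167.97, 439.51].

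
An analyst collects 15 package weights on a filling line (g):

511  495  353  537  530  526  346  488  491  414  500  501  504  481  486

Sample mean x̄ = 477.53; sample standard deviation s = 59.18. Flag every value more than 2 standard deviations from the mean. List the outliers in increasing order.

Cutoffs at x̄ ± 2s: 477.53 ± 2·59.18 = [359.17, 595.89].
346: z = -2.22, |z| > 2 → outlier.
353: z = -2.10, |z| > 2 → outlier.
Every other value lies within [359.17, 595.89].

346, 353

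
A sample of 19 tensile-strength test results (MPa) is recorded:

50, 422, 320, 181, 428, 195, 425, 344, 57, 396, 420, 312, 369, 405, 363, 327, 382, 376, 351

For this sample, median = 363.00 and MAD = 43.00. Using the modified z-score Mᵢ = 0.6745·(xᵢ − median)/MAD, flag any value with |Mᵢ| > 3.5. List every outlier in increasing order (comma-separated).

50, 57

|Mᵢ| > 3.5 ⇔ |xᵢ − 363.00| > 3.5·43.00/0.6745 = 223.13.
So outliers lie outside [139.87, 586.13].
50: M = -4.91 → outlier.
57: M = -4.80 → outlier.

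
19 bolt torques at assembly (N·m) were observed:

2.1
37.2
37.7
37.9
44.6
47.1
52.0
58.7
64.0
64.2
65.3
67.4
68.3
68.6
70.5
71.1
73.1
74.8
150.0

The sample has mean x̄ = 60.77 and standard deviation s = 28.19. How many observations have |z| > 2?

Cutoffs: x̄ ± 2s = [4.39, 117.15].
Outside the cutoffs: 2.1, 150.0.

2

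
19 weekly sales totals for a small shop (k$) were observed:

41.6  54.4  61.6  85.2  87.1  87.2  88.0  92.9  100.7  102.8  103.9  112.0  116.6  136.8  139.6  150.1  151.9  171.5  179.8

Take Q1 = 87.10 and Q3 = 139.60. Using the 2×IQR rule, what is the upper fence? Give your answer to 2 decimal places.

IQR = Q3 − Q1 = 139.60 − 87.10 = 52.50.
Lower fence = Q1 − 2·IQR = 87.10 − 105.00 = -17.90.
Upper fence = Q3 + 2·IQR = 139.60 + 105.00 = 244.60.

244.60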